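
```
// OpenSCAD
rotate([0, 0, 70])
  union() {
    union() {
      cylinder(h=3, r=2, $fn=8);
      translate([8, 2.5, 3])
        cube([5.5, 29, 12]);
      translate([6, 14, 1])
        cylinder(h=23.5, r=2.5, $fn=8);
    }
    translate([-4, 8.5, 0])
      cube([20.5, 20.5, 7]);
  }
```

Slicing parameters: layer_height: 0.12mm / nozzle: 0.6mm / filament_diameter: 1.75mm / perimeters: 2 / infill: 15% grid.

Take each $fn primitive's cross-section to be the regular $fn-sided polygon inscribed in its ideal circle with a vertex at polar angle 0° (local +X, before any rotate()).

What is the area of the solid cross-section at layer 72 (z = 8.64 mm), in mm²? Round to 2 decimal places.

176.57 mm²

At z = 8.64 mm: the cylinder is not intersected at this z (z outside [0, 3]); the 5.5×29 cube at (8, 2.5) contributes its full rectangle (area 159.50 mm²); the r=2.5 cylinder at (6, 14) contributes a regular 8-gon of circumradius 2.5 (area = (8/2)·2.500²·sin(360°/8) = 17.68 mm²); Taking the union: the regions partially overlap — summed areas 177.18 mm² minus the doubly-counted overlap 0.60 mm² gives 176.57 mm² — area = 176.57 mm²; the cube at (-4, 8.5) is absent (z outside [0, 7]); Merging all regions: only the result so far is present, so the union is just that shape — area = 176.57 mm²; (rotated 70° about Z; rotation is an isometry so areas/perimeters/island counts are preserved). Overall, the cross-section is a single solid region. Net area = 176.57 mm².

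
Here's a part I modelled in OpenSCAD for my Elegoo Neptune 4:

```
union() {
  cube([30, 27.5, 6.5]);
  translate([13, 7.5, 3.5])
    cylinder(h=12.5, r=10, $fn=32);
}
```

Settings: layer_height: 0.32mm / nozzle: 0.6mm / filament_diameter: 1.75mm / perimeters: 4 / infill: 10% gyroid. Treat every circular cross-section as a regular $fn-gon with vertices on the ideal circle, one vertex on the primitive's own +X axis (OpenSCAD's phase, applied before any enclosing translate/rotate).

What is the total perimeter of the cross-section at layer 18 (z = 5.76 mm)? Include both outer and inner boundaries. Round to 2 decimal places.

At z = 5.76 mm: the cube is present — its section is the full 30×27.5 rectangle (perimeter 115.00 mm); the r=10 cylinder at (13, 7.5) gives a regular 32-gon of circumradius 10 (constant along its height) (perimeter = 2·32·10.000·sin(180°/32) = 62.73 mm); Combining (union): the regions partially overlap (shared area 289.95 mm²), so the edge portions inside another operand are dropped and the merged outline is re-measured after clipping — boundary = 116.23 mm. Overall, the cross-section is a single solid region. Total boundary length (outer) = 116.23 mm.

116.23 mm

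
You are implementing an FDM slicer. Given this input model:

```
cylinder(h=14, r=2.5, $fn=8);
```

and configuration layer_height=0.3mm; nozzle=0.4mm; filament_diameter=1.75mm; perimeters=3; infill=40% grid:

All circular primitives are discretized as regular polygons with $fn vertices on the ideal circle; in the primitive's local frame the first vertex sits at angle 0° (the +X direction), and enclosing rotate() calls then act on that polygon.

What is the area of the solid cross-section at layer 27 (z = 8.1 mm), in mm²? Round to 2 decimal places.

17.68 mm²

At z = 8.1 mm: the r=2.5 cylinder gives a regular 8-gon of circumradius 2.5 (constant along its height) (area = (8/2)·2.500²·sin(360°/8) = 17.68 mm²). Overall, the cross-section is a single solid region. Net area = 17.68 mm².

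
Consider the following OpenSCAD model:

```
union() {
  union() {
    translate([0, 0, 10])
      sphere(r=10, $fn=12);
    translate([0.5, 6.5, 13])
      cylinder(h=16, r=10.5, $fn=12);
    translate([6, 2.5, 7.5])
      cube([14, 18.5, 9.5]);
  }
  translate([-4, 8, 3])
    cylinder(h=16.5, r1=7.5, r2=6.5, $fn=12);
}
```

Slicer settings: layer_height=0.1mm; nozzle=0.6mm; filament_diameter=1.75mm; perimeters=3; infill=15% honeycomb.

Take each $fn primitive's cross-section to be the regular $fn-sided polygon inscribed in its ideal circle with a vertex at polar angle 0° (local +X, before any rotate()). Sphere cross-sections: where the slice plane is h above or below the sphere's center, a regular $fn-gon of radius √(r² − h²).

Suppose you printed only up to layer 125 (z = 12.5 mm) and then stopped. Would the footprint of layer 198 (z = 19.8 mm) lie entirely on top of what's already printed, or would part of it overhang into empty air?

Compare the two slices. At z = 12.5: the r=10 sphere contributes a regular 12-gon of circumradius √(10²−2.5²) = 9.682 (area = (12/2)·9.682²·sin(360°/12) = 281.25 mm²); the cylinder at (0.5, 6.5) does not reach this height (z outside [13, 29]); the cube at (6, 2.5) (footprint 14×18.5) is included at this height (area 259.00 mm²); Taking the union: the regions partially overlap — summed areas 540.25 mm² minus the doubly-counted overlap 9.16 mm² gives 531.09 mm² — area = 531.09 mm²; the cone at (-4, 8) contributes a regular 12-gon of circumradius 6.924 (interpolated between r1=7.5 and r2=6.5 at t=0.576) (area = (12/2)·6.924²·sin(360°/12) = 143.84 mm²); Taking the union: the regions partially overlap — summed areas 674.92 mm² minus the doubly-counted overlap 67.57 mm² gives 607.35 mm² — area = 607.35 mm². At z = 19.8: the r=10 sphere slices to a regular 12-gon of circumradius 1.990 (√(r²−h²) with h=9.8 from center) (area = (12/2)·1.990²·sin(360°/12) = 11.88 mm²); the r=10.5 cylinder at (0.5, 6.5) contributes a regular 12-gon of circumradius 10.5 (area = (12/2)·10.500²·sin(360°/12) = 330.75 mm²); the cube at (6, 2.5) does not reach this height (z outside [7.5, 17]); Combining (union): the r=10 sphere lies entirely inside the r=10.5 cylinder at (0.5, 6.5), so the union is just the r=10.5 cylinder at (0.5, 6.5) — area = 330.75 mm²; the cone at (-4, 8) is not intersected at this z (z outside [3, 19.5]); Merging all regions: only that combined region is present, so the union is just that shape — area = 330.75 mm². Checking containment: at z = 19.8 the cross-section extends beyond the z = 12.5 cross-section by about 48.26 mm².

part overhangs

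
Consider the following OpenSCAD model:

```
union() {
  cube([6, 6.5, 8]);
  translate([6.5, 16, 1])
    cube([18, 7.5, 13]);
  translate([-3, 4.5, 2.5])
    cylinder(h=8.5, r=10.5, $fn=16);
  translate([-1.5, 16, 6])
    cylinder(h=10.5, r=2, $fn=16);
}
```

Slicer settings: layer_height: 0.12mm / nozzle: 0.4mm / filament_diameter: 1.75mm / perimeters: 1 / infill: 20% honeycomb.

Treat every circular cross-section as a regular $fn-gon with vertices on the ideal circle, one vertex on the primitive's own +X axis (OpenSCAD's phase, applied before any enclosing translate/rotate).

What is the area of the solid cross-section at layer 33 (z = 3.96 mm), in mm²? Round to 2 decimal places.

At z = 3.96 mm: the 6×6.5 cube contributes its full rectangle (area 39.00 mm²); the cube at (6.5, 16) (footprint 18×7.5) is included at this height (area 135.00 mm²); the r=10.5 cylinder at (-3, 4.5) contributes a regular 16-gon of circumradius 10.5 (area = (16/2)·10.500²·sin(360°/16) = 337.53 mm²); the cylinder at (-1.5, 16) is absent (z outside [6, 16.5]); Taking the union: the regions partially overlap — summed areas 511.53 mm² minus the doubly-counted overlap 39.00 mm² gives 472.53 mm² — area = 472.53 mm². Overall, the cross-section has 2 separate islands. Net area = 472.53 mm².

472.53 mm²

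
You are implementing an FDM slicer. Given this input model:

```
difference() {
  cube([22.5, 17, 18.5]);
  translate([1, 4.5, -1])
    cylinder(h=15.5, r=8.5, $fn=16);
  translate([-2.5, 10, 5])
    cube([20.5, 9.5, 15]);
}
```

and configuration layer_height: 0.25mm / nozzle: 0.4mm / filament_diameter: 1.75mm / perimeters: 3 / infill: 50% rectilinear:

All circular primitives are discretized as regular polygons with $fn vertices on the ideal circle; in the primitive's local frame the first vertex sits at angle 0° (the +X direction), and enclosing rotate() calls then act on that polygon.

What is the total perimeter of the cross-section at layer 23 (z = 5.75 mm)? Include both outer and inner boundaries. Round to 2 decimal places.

64.46 mm

At z = 5.75 mm: the cube (footprint 22.5×17) is included at this height (perimeter 79.00 mm); the r=8.5 cylinder at (1, 4.5) contributes a regular 16-gon of circumradius 8.5 (perimeter = 2·16·8.500·sin(180°/16) = 53.06 mm); the cube at (-2.5, 10) (footprint 20.5×9.5) is included at this height (perimeter 60.00 mm); After the difference (first − rest): starting from the 22.5×17 cube, the r=8.5 cylinder at (1, 4.5) partially overlaps it — only the 104.07 mm² overlap (of its 221.19 mm²) is removed, clipping the outline; the 20.5×9.5 cube at (-2.5, 10) partially overlaps it — only the 110.36 mm² overlap (of its 194.75 mm²) is removed, clipping the outline — boundary = 64.46 mm. Overall, the cross-section is a single solid region. Total boundary length (outer) = 64.46 mm.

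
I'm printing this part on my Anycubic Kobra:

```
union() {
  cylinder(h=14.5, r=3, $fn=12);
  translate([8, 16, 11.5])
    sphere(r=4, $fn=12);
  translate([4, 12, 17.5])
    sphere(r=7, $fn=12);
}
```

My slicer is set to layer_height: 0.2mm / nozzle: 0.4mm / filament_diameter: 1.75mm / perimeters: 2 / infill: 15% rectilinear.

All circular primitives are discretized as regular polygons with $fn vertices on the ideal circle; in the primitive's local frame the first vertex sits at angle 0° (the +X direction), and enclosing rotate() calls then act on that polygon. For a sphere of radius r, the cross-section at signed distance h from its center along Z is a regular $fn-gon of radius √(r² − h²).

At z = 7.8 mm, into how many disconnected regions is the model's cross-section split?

At z = 7.8 mm: the cylinder: section is a regular 12-gon, circumradius r=3; the r=4 sphere at (8, 16) slices to a regular 12-gon of circumradius 1.520 (√(r²−h²) with h=3.7 from center); the sphere at (4, 12) is not intersected at this z (|z−center|=9.700 > r=7); Merging all regions: the 2 present regions are separate (no shared area or edge), so areas and boundary lengths simply add and each stays a separate island — 2 connected regions. The result has 2 disconnected regions.

2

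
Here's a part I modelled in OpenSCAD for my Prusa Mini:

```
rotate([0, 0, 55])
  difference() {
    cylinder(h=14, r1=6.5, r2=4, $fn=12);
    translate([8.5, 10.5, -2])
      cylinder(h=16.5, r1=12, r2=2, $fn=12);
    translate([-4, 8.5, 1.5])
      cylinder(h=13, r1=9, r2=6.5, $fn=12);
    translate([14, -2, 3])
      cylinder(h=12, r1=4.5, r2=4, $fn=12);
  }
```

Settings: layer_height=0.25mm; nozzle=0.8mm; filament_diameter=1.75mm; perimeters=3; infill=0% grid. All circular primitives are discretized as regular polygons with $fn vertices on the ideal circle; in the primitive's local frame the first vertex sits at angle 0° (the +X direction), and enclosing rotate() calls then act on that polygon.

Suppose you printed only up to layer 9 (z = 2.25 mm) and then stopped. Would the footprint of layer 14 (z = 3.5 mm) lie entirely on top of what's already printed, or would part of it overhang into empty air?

Compare the two slices. At z = 2.25: the cone contributes a regular 12-gon of circumradius 6.098 (interpolated between r1=6.5 and r2=4 at t=0.161) (area = (12/2)·6.098²·sin(360°/12) = 111.56 mm²); the cone at (8.5, 10.5) (r1=12→r2=2) has section circumradius 9.424 here — a regular 12-gon (area = (12/2)·9.424²·sin(360°/12) = 266.45 mm²); the cone at (-4, 8.5): at t=0.058 of its height the radius interpolates to r₁+(r₂−r₁)t = 8.856, giving a regular 12-gon of that circumradius (area = (12/2)·8.856²·sin(360°/12) = 235.27 mm²); the cone at (14, -2) is not intersected at this z (z outside [3, 15]); Taking the first minus the rest: starting from the cone (111.56 mm²), the cone at (8.5, 10.5) partially overlaps it — only the 7.57 mm² overlap (of its 266.45 mm²) is removed, clipping the outline; the cone at (-4, 8.5) partially overlaps it — only the 35.48 mm² overlap (of its 235.27 mm²) is removed, clipping the outline — area = 68.51 mm²; (whole slice rotated 55° about Z — lengths, areas and connectivity unchanged). At z = 3.5: the cone (r1=6.5→r2=4) has section circumradius 5.875 here — a regular 12-gon (area = (12/2)·5.875²·sin(360°/12) = 103.55 mm²); the cone at (8.5, 10.5) (r1=12→r2=2) has section circumradius 8.667 here — a regular 12-gon (area = (12/2)·8.667²·sin(360°/12) = 225.33 mm²); the cone at (-4, 8.5): at t=0.154 of its height the radius interpolates to r₁+(r₂−r₁)t = 8.615, giving a regular 12-gon of that circumradius (area = (12/2)·8.615²·sin(360°/12) = 222.67 mm²); the cone at (14, -2) (r1=4.5→r2=4) has section circumradius 4.479 here — a regular 12-gon (area = (12/2)·4.479²·sin(360°/12) = 60.19 mm²); Taking the first minus the rest: starting from the cone (103.55 mm²), the cone at (8.5, 10.5) partially overlaps it — only the 2.06 mm² overlap (of its 225.33 mm²) is removed, clipping the outline; the cone at (-4, 8.5) partially overlaps it — only the 33.14 mm² overlap (of its 222.67 mm²) is removed, clipping the outline; the cone at (14, -2) misses the remaining region (no effect) — area = 68.34 mm²; (whole slice rotated 55° about Z — lengths, areas and connectivity unchanged). Checking containment: at z = 3.5 the cross-section extends beyond the z = 2.25 cross-section by about 4.30 mm².

part overhangs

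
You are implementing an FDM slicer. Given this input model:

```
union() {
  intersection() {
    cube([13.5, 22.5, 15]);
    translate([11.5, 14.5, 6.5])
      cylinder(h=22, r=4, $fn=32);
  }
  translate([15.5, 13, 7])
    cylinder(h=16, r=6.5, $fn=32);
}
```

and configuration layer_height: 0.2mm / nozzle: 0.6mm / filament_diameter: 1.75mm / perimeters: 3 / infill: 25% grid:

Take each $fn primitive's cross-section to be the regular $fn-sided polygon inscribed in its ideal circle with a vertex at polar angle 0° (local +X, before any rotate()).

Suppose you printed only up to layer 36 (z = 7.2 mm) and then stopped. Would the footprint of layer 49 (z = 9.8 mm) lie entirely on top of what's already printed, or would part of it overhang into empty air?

Compare the two slices. At z = 7.2: the cube (footprint 13.5×22.5) is included at this height (area 303.75 mm²); the cylinder at (11.5, 14.5): section is a regular 32-gon, circumradius r=4 (area = (32/2)·4.000²·sin(360°/32) = 49.94 mm²); Keeping only the common overlap: the r=4 cylinder at (11.5, 14.5) partially overlaps the 13.5×22.5 cube; clipping to the common part keeps 40.22 mm² — area = 40.22 mm²; the r=6.5 cylinder at (15.5, 13) gives a regular 32-gon of circumradius 6.5 (constant along its height) (area = (32/2)·6.500²·sin(360°/32) = 131.88 mm²); Taking the union: the regions partially overlap — summed areas 172.10 mm² minus the doubly-counted overlap 29.32 mm² gives 142.78 mm² — area = 142.78 mm². At z = 9.8: the cube is present — its section is the full 13.5×22.5 rectangle (area 303.75 mm²); the r=4 cylinder at (11.5, 14.5) contributes a regular 32-gon of circumradius 4 (area = (32/2)·4.000²·sin(360°/32) = 49.94 mm²); Keeping only the common overlap: the r=4 cylinder at (11.5, 14.5) partially overlaps the 13.5×22.5 cube; clipping to the common part keeps 40.22 mm² — area = 40.22 mm²; the cylinder at (15.5, 13): section is a regular 32-gon, circumradius r=6.5 (area = (32/2)·6.500²·sin(360°/32) = 131.88 mm²); Merging all regions: the regions partially overlap — summed areas 172.10 mm² minus the doubly-counted overlap 29.32 mm² gives 142.78 mm² — area = 142.78 mm². Checking containment: the cross-section at z = 9.8 is a subset of the cross-section at z = 7.2.

entirely on top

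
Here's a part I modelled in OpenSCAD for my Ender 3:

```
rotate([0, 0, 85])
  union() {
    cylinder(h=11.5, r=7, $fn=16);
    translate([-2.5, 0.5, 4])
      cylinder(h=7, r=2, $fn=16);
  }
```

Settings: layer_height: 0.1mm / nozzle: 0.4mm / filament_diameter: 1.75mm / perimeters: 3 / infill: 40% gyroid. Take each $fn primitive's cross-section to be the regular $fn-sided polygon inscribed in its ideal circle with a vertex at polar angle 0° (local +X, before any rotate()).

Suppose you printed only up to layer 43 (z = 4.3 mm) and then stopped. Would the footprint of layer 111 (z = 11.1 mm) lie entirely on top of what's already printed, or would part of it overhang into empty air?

Compare the two slices. At z = 4.3: the cylinder: section is a regular 16-gon, circumradius r=7 (area = (16/2)·7.000²·sin(360°/16) = 150.01 mm²); the r=2 cylinder at (-2.5, 0.5) gives a regular 16-gon of circumradius 2 (constant along its height) (area = (16/2)·2.000²·sin(360°/16) = 12.25 mm²); Merging all regions: the r=2 cylinder at (-2.5, 0.5) lies entirely inside the r=7 cylinder, so the union is just the r=7 cylinder — area = 150.01 mm²; (rotated 85° about Z; rotation is an isometry so areas/perimeters/island counts are preserved). At z = 11.1: the r=7 cylinder gives a regular 16-gon of circumradius 7 (constant along its height) (area = (16/2)·7.000²·sin(360°/16) = 150.01 mm²); the cylinder at (-2.5, 0.5) does not reach this height (z outside [4, 11]); Combining (union): only the r=7 cylinder is present, so the union is just that shape — area = 150.01 mm²; (rotated 85° about Z; rotation is an isometry so areas/perimeters/island counts are preserved). Checking containment: the cross-section at z = 11.1 is a subset of the cross-section at z = 4.3.

entirely on top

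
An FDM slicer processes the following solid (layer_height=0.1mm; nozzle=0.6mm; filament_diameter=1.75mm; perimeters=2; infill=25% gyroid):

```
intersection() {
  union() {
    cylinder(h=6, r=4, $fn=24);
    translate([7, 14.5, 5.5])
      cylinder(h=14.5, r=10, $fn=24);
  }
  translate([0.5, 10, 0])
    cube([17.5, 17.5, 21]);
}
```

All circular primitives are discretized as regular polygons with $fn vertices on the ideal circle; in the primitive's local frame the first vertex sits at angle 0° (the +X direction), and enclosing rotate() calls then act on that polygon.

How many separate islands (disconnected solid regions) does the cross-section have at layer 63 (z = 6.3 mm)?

At z = 6.3 mm: the cylinder is not intersected at this z (z outside [0, 6]); the r=10 cylinder at (7, 14.5) contributes a regular 24-gon of circumradius 10; Combining (union): only the r=10 cylinder at (7, 14.5) is present, so the union is just that shape — 1 connected region; the cube at (0.5, 10) (footprint 17.5×17.5) is included at this height; Keeping only the common overlap: the 17.5×17.5 cube at (0.5, 10) partially overlaps the result so far; clipping to the common part keeps 209.71 mm² — 1 connected region. Overall, the cross-section is a single solid region. Island count = 1.

1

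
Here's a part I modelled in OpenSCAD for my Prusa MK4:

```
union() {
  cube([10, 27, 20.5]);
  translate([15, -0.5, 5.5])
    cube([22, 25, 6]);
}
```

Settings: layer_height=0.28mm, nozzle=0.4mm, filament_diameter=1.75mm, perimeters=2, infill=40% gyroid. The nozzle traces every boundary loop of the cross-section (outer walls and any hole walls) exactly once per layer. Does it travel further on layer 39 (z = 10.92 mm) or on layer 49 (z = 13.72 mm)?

layer 39 (z = 10.92 mm)

Layer 39 (z = 10.92): the cube is present — its section is the full 10×27 rectangle (perimeter 74.00 mm); the cube at (15, -0.5) is present — its section is the full 22×25 rectangle (perimeter 94.00 mm); Taking the union: the 2 present regions are separate (no shared area or edge), so areas and boundary lengths simply add and each stays a separate island — boundary = 168.00 mm. So its perimeter = 168.00 mm. Layer 49 (z = 13.72): the cube is present — its section is the full 10×27 rectangle (perimeter 74.00 mm); the cube at (15, -0.5) is not intersected at this z (z outside [5.5, 11.5]); Taking the union: only the 10×27 cube is present, so the union is just that shape — boundary = 74.00 mm. So its perimeter = 74.00 mm. Layer 39 is larger (168.00 vs 74.00 mm).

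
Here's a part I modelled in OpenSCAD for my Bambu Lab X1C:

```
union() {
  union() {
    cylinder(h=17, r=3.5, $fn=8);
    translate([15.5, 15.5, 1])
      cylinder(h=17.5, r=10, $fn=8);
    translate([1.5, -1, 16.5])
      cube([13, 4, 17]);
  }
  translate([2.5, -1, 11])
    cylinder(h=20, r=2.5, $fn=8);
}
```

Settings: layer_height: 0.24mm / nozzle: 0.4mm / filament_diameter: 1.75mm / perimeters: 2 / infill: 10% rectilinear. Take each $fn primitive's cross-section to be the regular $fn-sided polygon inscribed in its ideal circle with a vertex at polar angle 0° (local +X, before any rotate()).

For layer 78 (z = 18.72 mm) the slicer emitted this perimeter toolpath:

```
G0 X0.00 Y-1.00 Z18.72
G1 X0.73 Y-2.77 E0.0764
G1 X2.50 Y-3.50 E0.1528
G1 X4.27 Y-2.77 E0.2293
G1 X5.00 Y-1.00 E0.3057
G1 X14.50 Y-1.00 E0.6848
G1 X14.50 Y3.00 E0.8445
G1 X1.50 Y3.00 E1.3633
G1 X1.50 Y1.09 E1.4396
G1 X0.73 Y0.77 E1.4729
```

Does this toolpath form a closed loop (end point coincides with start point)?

Start point (G0): (0.00, -1.00). End point (last G1): the path does not return to the start — open.

no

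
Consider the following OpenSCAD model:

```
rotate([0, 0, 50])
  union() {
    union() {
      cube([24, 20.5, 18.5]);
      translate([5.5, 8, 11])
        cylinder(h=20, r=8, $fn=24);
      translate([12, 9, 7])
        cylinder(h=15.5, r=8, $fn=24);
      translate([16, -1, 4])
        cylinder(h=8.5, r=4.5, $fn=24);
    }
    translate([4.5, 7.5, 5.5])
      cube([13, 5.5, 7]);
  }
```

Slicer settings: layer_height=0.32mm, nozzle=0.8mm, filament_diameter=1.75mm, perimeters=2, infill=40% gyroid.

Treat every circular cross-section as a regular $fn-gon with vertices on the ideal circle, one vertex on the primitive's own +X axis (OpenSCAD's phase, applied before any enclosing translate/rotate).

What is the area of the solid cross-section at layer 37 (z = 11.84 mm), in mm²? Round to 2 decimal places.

At z = 11.84 mm: the cube (footprint 24×20.5) is included at this height (area 492.00 mm²); the r=8 cylinder at (5.5, 8) contributes a regular 24-gon of circumradius 8 (area = (24/2)·8.000²·sin(360°/24) = 198.77 mm²); the r=8 cylinder at (12, 9) contributes a regular 24-gon of circumradius 8 (area = (24/2)·8.000²·sin(360°/24) = 198.77 mm²); the r=4.5 cylinder at (16, -1) gives a regular 24-gon of circumradius 4.5 (constant along its height) (area = (24/2)·4.500²·sin(360°/24) = 62.89 mm²); Merging all regions: the regions partially overlap — summed areas 952.44 mm² minus the doubly-counted overlap 400.64 mm² gives 551.80 mm² — area = 551.80 mm²; the cube at (4.5, 7.5) is present — its section is the full 13×5.5 rectangle (area 71.50 mm²); Taking the union: the 13×5.5 cube at (4.5, 7.5) lies entirely inside the result so far, so the union is just the result so far — area = 551.80 mm²; (whole slice rotated 50° about Z — lengths, areas and connectivity unchanged). Overall, the cross-section is a single solid region. Net area = 551.80 mm².

551.80 mm²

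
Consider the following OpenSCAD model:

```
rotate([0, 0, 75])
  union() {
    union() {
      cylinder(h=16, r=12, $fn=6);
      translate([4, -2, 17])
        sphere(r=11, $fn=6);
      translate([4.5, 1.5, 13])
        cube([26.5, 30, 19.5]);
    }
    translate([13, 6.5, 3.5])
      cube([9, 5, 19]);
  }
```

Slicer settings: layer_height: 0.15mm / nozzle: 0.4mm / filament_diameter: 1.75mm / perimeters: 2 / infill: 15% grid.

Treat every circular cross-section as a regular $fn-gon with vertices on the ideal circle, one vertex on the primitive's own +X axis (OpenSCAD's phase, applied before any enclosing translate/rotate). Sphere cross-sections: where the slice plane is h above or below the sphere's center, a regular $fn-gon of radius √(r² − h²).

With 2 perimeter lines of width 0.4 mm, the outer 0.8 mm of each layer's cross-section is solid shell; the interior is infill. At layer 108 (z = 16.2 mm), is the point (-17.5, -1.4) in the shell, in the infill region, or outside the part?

outside

At z = 16.2 mm: the cylinder does not reach this height (z outside [0, 16]); the r=11 sphere at (4, -2) contributes a regular 6-gon of circumradius √(11²−0.8²) = 10.971; the cube at (4.5, 1.5) is present — its section is the full 26.5×30 rectangle; Taking the union: the regions partially overlap (shared area 40.31 mm²), so overlapping operands fuse into one piece — 1 connected region; the cube at (13, 6.5) (footprint 9×5) is included at this height; Taking the union: the 9×5 cube at (13, 6.5) lies entirely inside the result so far, so the union is just the result so far — 1 connected region; (rotated 75° about Z; rotation is an isometry so areas/perimeters/island counts are preserved). Overall, the cross-section is a single solid region. Undo the 75° rotation: the query point maps to (-5.882, 16.541) in the un-rotated model frame. The nearest boundary edge runs (-6.97, -2.00)→(-1.49, 7.50); distance from the point to it = 10.05 mm. The point is not inside any of the regions above, so it lies outside the cross-section (10.05 mm from the nearest boundary).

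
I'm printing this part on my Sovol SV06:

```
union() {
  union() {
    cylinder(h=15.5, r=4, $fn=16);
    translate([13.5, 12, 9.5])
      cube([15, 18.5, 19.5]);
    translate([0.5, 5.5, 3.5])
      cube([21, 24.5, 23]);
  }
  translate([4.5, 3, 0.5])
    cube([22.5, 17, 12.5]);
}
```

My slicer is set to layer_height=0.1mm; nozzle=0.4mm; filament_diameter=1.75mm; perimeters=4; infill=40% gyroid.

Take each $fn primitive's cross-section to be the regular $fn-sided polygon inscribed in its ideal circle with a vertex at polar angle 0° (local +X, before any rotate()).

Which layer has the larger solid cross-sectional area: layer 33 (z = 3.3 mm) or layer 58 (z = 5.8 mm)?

Layer 33 (z = 3.3): the r=4 cylinder contributes a regular 16-gon of circumradius 4 (area = (16/2)·4.000²·sin(360°/16) = 48.98 mm²); the cube at (13.5, 12) is absent (z outside [9.5, 29]); the cube at (0.5, 5.5) is absent (z outside [3.5, 26.5]); Combining (union): only the r=4 cylinder is present, so the union is just that shape — area = 48.98 mm²; the cube at (4.5, 3) is present — its section is the full 22.5×17 rectangle (area 382.50 mm²); Merging all regions: the 2 present regions are separate (no shared area or edge), so areas and boundary lengths simply add and each stays a separate island — area = 431.48 mm². So its area = 431.48 mm². Layer 58 (z = 5.8): the r=4 cylinder gives a regular 16-gon of circumradius 4 (constant along its height) (area = (16/2)·4.000²·sin(360°/16) = 48.98 mm²); the cube at (13.5, 12) is absent (z outside [9.5, 29]); the cube at (0.5, 5.5) (footprint 21×24.5) is included at this height (area 514.50 mm²); Taking the union: the 2 present regions are separate (no shared area or edge), so areas and boundary lengths simply add and each stays a separate island — area = 563.48 mm²; the cube at (4.5, 3) is present — its section is the full 22.5×17 rectangle (area 382.50 mm²); Merging all regions: the regions partially overlap — summed areas 945.98 mm² minus the doubly-counted overlap 246.50 mm² gives 699.48 mm² — area = 699.48 mm². So its area = 699.48 mm². Layer 58 is larger (699.48 vs 431.48 mm²).

layer 58 (z = 5.8 mm)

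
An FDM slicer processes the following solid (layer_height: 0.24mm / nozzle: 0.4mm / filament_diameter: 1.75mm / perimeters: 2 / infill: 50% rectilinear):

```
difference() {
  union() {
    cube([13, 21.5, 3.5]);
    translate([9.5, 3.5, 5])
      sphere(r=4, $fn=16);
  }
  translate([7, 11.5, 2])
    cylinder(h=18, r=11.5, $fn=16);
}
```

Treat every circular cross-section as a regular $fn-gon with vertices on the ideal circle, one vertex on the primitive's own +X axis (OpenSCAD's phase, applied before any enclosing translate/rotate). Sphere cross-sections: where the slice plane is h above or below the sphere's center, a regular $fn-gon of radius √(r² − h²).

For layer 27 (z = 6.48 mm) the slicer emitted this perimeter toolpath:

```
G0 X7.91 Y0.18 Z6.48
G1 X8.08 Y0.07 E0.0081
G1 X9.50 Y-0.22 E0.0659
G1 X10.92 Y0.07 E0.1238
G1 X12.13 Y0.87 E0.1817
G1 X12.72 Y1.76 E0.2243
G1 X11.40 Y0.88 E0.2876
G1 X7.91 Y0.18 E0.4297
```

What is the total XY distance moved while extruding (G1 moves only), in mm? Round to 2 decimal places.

Sum the Euclidean lengths of each G1 segment: total = 10.77 mm.

10.77 mm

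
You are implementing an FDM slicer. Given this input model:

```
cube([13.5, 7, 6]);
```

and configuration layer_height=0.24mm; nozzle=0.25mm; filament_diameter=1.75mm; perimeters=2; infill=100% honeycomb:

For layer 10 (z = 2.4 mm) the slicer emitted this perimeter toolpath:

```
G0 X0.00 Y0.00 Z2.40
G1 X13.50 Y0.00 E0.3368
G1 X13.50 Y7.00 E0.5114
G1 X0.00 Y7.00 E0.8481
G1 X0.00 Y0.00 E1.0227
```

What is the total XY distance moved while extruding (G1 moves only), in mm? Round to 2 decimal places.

Sum the Euclidean lengths of each G1 segment: total = 41.00 mm.

41.00 mm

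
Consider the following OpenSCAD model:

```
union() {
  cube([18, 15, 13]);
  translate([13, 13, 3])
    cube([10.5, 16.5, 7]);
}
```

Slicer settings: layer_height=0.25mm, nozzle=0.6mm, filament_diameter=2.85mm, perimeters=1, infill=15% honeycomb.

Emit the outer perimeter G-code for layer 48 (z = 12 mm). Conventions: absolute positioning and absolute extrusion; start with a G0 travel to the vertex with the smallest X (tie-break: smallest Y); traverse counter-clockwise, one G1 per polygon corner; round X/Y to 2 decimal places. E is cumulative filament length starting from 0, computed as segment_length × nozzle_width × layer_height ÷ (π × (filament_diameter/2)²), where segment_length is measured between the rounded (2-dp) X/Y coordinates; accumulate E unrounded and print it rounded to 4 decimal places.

At z = 12 mm: the cube is present — its section is the full 18×15 rectangle; the cube at (13, 13) is not intersected at this z (z outside [3, 10]); Combining (union): only the 18×15 cube is present, so the union is just that shape — 1 connected region. The outline is a single polygon with 4 vertices. Extrusion per mm of travel: 0.6 × 0.25 / (π × 1.425²) = 0.023513. Accumulating E over each segment gives final E = 1.5519.

G0 X0.00 Y0.00 Z12.00
G1 X18.00 Y0.00 E0.4232
G1 X18.00 Y15.00 E0.7759
G1 X0.00 Y15.00 E1.1992
G1 X0.00 Y0.00 E1.5519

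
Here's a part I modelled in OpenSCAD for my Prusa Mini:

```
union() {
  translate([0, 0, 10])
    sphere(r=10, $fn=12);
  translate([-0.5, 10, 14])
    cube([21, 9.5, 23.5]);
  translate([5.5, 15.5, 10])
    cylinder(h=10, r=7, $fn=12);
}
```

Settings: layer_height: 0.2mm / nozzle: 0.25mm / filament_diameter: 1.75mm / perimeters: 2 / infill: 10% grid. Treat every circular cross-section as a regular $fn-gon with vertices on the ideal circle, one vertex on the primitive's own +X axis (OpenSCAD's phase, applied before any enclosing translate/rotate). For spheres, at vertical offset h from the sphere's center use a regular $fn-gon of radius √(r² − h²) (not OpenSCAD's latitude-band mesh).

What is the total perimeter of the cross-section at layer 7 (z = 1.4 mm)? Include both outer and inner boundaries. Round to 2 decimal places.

31.70 mm

At z = 1.4 mm: the sphere: section is a regular 12-gon, circumradius = √(r²−h²) = √(10²−8.6²) = 5.103 (perimeter = 2·12·5.103·sin(180°/12) = 31.70 mm); the cube at (-0.5, 10) is absent (z outside [14, 37.5]); the cylinder at (5.5, 15.5) does not reach this height (z outside [10, 20]); Merging all regions: only the r=10 sphere is present, so the union is just that shape — boundary = 31.70 mm. Overall, the cross-section is a single solid region. Total boundary length (outer) = 31.70 mm.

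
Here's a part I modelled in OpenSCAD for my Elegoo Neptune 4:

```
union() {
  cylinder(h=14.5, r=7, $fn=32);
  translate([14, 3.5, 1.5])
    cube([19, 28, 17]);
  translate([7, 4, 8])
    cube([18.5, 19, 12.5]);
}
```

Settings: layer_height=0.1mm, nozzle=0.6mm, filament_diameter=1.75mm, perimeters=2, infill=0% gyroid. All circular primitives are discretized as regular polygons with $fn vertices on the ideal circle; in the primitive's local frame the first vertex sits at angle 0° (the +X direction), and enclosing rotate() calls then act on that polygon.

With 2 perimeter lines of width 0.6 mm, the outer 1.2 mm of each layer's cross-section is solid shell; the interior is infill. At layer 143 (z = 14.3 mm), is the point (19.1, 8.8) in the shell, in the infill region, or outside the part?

At z = 14.3 mm: the r=7 cylinder gives a regular 32-gon of circumradius 7 (constant along its height); the 19×28 cube at (14, 3.5) contributes its full rectangle; the cube at (7, 4) (footprint 18.5×19) is included at this height; Taking the union: the regions partially overlap (shared area 218.50 mm²), so overlapping operands fuse into one piece — 2 connected regions. Overall, the cross-section has 2 separate islands. The nearest boundary edge runs (33.00, 3.50)→(14.00, 3.50); distance from the point to it = 5.30 mm. (Shell/infill is judged within the island containing the point — the largest one.) The point is inside the cross-section and 5.30 mm from the nearest boundary — more than the 1.2 mm shell width (2 × 0.6), so it's in the infill interior.

infill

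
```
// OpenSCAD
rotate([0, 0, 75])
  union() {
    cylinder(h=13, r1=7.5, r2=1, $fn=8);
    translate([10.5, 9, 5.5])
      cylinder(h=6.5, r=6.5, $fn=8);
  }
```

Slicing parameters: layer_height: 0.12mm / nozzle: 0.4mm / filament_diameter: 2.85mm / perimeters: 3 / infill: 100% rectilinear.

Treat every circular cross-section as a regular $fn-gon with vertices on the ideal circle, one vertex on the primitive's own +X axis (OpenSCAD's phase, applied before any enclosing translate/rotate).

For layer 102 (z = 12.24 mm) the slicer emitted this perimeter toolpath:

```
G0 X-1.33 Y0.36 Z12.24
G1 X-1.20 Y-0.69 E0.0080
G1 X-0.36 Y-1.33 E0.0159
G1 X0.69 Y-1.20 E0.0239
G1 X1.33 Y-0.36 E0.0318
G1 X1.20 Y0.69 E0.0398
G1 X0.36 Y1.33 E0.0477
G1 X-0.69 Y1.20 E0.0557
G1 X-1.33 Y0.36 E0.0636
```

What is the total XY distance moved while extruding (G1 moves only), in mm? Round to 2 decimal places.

Sum the Euclidean lengths of each G1 segment: total = 8.46 mm.

8.46 mm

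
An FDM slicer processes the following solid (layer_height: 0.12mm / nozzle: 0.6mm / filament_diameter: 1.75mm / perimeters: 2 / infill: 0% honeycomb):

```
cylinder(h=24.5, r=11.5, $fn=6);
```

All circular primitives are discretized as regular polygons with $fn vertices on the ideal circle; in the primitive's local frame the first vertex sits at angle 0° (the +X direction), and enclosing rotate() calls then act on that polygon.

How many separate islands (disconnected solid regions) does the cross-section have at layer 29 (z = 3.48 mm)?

At z = 3.48 mm: the r=11.5 cylinder gives a regular 6-gon of circumradius 11.5 (constant along its height). Overall, the cross-section is a single solid region. Island count = 1.

1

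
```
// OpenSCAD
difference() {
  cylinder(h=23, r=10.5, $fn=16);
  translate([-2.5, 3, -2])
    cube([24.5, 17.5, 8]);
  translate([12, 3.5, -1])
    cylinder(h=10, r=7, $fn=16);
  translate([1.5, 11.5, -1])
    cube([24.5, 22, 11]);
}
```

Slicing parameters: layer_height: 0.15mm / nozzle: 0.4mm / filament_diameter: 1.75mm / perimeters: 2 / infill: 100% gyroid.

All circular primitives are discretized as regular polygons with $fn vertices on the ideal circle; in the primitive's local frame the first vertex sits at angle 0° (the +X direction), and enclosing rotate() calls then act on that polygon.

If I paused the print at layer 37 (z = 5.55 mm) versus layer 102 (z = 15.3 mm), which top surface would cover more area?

layer 102 (z = 15.3 mm)

Layer 37 (z = 5.55): the r=10.5 cylinder gives a regular 16-gon of circumradius 10.5 (constant along its height) (area = (16/2)·10.500²·sin(360°/16) = 337.53 mm²); the 24.5×17.5 cube at (-2.5, 3) contributes its full rectangle (area 428.75 mm²); the r=7 cylinder at (12, 3.5) gives a regular 16-gon of circumradius 7 (constant along its height) (area = (16/2)·7.000²·sin(360°/16) = 150.01 mm²); the cube at (1.5, 11.5) is present — its section is the full 24.5×22 rectangle (area 539.00 mm²); Taking the first minus the rest: starting from the r=10.5 cylinder (337.53 mm²), the 24.5×17.5 cube at (-2.5, 3) partially overlaps it — only the 71.91 mm² overlap (of its 428.75 mm²) is removed, clipping the outline; the r=7 cylinder at (12, 3.5) partially overlaps it — only the 22.63 mm² overlap (of its 150.01 mm²) is removed, clipping the outline; the 24.5×22 cube at (1.5, 11.5) misses the remaining region (no effect) — area = 243.00 mm². So its area = 243.00 mm². Layer 102 (z = 15.3): the r=10.5 cylinder gives a regular 16-gon of circumradius 10.5 (constant along its height) (area = (16/2)·10.500²·sin(360°/16) = 337.53 mm²); the cube at (-2.5, 3) is not intersected at this z (z outside [-2, 6]); the cylinder at (12, 3.5) is absent (z outside [-1, 9]); the cube at (1.5, 11.5) is not intersected at this z (z outside [-1, 10]); After the difference (first − rest): none of the subtracted shapes is present at this height, so the r=10.5 cylinder is unchanged — area = 337.53 mm². So its area = 337.53 mm². Layer 102 is larger (337.53 vs 243.00 mm²).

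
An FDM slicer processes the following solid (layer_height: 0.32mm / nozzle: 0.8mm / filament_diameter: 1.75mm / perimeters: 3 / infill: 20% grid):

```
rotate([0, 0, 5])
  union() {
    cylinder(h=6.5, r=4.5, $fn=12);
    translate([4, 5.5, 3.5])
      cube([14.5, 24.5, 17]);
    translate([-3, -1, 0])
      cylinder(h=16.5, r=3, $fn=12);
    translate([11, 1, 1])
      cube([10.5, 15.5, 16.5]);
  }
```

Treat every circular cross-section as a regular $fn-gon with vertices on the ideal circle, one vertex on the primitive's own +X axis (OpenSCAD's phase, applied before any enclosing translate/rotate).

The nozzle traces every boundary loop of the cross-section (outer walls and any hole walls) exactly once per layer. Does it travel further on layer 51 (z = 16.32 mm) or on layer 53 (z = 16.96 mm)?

Layer 51 (z = 16.32): the cylinder is absent (z outside [0, 6.5]); the 14.5×24.5 cube at (4, 5.5) contributes its full rectangle (perimeter 78.00 mm); the cylinder at (-3, -1): section is a regular 12-gon, circumradius r=3 (perimeter = 2·12·3.000·sin(180°/12) = 18.63 mm); the cube at (11, 1) (footprint 10.5×15.5) is included at this height (perimeter 52.00 mm); Merging all regions: the regions partially overlap (shared area 82.50 mm²), so the edge portions inside another operand are dropped and the merged outline is re-measured after clipping — boundary = 111.63 mm; (whole slice rotated 5° about Z — lengths, areas and connectivity unchanged). So its perimeter = 111.63 mm. Layer 53 (z = 16.96): the cylinder is absent (z outside [0, 6.5]); the 14.5×24.5 cube at (4, 5.5) contributes its full rectangle (perimeter 78.00 mm); the cylinder at (-3, -1) does not reach this height (z outside [0, 16.5]); the 10.5×15.5 cube at (11, 1) contributes its full rectangle (perimeter 52.00 mm); Merging all regions: the regions partially overlap (shared area 82.50 mm²), so the edge portions inside another operand are dropped and the merged outline is re-measured after clipping — boundary = 93.00 mm; (rotated 5° about Z; rotation is an isometry so areas/perimeters/island counts are preserved). So its perimeter = 93.00 mm. Layer 51 is larger (111.63 vs 93.00 mm).

layer 51 (z = 16.32 mm)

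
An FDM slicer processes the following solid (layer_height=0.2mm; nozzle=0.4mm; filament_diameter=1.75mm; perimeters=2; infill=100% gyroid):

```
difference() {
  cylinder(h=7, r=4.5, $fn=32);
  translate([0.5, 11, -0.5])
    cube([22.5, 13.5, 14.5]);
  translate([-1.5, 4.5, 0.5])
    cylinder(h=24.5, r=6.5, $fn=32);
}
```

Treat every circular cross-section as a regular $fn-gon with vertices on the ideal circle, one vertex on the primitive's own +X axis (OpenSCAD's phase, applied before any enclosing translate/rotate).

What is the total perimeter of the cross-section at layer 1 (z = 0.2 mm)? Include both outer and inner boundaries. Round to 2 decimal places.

28.23 mm

At z = 0.2 mm: the r=4.5 cylinder contributes a regular 32-gon of circumradius 4.5 (perimeter = 2·32·4.500·sin(180°/32) = 28.23 mm); the cube at (0.5, 11) (footprint 22.5×13.5) is included at this height (perimeter 72.00 mm); the cylinder at (-1.5, 4.5) is not intersected at this z (z outside [0.5, 25]); After the difference (first − rest): starting from the r=4.5 cylinder, the 22.5×13.5 cube at (0.5, 11) misses the remaining region (no effect) — boundary = 28.23 mm. Overall, the cross-section is a single solid region. Total boundary length (outer) = 28.23 mm.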